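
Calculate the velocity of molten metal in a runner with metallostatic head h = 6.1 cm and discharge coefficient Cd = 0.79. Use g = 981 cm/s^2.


Formula: v = Cd * sqrt(2 * g * h)  (Torricelli with discharge coefficient)
2*g*h = 2 * 981 * 6.1 = 11968.2 cm^2/s^2
sqrt(11968.2) = 109.39927 cm/s
v = 0.79 * 109.39927 = 86.4254 cm/s


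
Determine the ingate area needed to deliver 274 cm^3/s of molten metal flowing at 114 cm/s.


Formula: A_ingate = Q / v  (continuity equation)
A = 274 cm^3/s / 114 cm/s = 2.4035 cm^2

2.4035 cm^2


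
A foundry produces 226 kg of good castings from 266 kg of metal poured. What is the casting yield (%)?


Formula: Casting Yield = (W_good / W_total) * 100
Yield = (226 kg / 266 kg) * 100 = 84.9624%

Final answer: 84.9624%


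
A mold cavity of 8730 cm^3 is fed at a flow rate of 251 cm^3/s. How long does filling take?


Formula: t_fill = V_mold / Q_flow
t = 8730 cm^3 / 251 cm^3/s = 34.7809 s

34.7809 s


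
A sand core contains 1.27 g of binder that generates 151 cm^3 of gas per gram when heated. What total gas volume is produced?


Formula: V_gas = W_binder * gas_evolution_rate
V = 1.27 g * 151 cm^3/g = 191.7700 cm^3

191.7700 cm^3


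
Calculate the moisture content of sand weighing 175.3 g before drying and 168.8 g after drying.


Formula: MC = (W_wet - W_dry) / W_wet * 100
Water mass = 175.3 - 168.8 = 6.5 g
MC = 6.5 / 175.3 * 100 = 3.7079%


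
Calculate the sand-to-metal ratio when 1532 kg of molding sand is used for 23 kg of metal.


Formula: Sand-to-Metal Ratio = W_sand / W_metal
Ratio = 1532 kg / 23 kg = 66.6087

66.6087


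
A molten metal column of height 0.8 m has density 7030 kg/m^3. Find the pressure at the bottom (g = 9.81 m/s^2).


Formula: P = rho * g * h
rho * g = 7030 * 9.81 = 68964.3 N/m^3
P = 68964.3 * 0.8 = 55171.4400 Pa

Final answer: 55171.4400 Pa


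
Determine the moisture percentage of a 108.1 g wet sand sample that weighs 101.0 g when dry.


Formula: MC = (W_wet - W_dry) / W_wet * 100
Water mass = 108.1 - 101.0 = 7.1 g
MC = 7.1 / 108.1 * 100 = 6.5680%

Final answer: 6.5680%


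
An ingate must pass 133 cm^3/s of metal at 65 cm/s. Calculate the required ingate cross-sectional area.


Formula: A_ingate = Q / v  (continuity equation)
A = 133 cm^3/s / 65 cm/s = 2.0462 cm^2

Answer: 2.0462 cm^2


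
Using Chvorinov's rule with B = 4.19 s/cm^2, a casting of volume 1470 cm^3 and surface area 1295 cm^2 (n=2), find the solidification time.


Formula: t_s = B * (V/A)^n  (Chvorinov's rule, n=2)
Modulus M = V/A = 1470/1295 = 1.135135 cm
M^2 = 1.135135^2 = 1.288531 cm^2
t_s = 4.19 * 1.288531 = 5.3989 s

5.3989 s


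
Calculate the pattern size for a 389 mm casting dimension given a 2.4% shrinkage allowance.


Formula: L_pattern = L_casting * (1 + shrinkage_rate/100)
Shrinkage factor = 1 + 2.4/100 = 1.024
L_pattern = 389 mm * 1.024 = 398.3360 mm


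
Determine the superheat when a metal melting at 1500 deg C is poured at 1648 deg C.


Formula: Superheat = T_pour - T_melt
Superheat = 1648 - 1500 = 148 deg C


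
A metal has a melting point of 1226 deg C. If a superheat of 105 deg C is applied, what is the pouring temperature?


Formula: T_pour = T_melt + Superheat
T_pour = 1226 + 105 = 1331 deg C

Final answer: 1331 deg C


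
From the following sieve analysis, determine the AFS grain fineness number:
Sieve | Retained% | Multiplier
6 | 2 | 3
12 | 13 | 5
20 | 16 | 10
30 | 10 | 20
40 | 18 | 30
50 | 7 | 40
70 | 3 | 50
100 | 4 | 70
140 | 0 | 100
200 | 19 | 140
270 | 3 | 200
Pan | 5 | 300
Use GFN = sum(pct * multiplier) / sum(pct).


Formula: GFN = sum(pct * multiplier) / sum(pct)
sum(pct * multiplier) = 6441
sum(pct) = 100
GFN = 6441 / 100 = 64.41

64.41


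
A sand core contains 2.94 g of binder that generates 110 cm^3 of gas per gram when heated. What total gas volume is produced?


Formula: V_gas = W_binder * gas_evolution_rate
V = 2.94 g * 110 cm^3/g = 323.4000 cm^3


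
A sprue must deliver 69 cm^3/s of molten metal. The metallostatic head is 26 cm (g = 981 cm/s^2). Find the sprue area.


Formula: v = sqrt(2*g*h), A = Q/v
Velocity: v = sqrt(2 * 981 * 26) = sqrt(51012) = 225.8584 cm/s
Sprue area: A = Q / v = 69 / 225.8584 = 0.3055 cm^2

0.3055 cm^2


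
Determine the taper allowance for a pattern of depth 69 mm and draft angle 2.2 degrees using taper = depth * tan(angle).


Formula: taper = depth * tan(draft_angle)
tan(2.2 deg) = 0.0384161
taper = 69 mm * 0.0384161 = 2.6507 mm

2.6507 mm


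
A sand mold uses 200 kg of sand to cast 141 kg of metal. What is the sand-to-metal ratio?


Formula: Sand-to-Metal Ratio = W_sand / W_metal
Ratio = 200 kg / 141 kg = 1.4184

1.4184


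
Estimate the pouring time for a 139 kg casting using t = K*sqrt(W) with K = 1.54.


Formula: t = K * sqrt(W)
sqrt(W) = sqrt(139) = 11.78983
t = 1.54 * 11.78983 = 18.1563 s


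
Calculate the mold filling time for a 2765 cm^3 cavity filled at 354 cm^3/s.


Formula: t_fill = V_mold / Q_flow
t = 2765 cm^3 / 354 cm^3/s = 7.8107 s

Answer: 7.8107 s


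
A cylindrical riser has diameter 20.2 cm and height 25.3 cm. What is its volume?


Formula: V = pi * (D/2)^2 * H  (cylinder volume)
Radius = D/2 = 20.2/2 = 10.1 cm
V = pi * 10.1^2 * 25.3 = 8107.9888 cm^3

Final answer: 8107.9888 cm^3


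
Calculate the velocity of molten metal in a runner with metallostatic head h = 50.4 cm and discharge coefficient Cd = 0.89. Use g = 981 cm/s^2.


Formula: v = Cd * sqrt(2 * g * h)  (Torricelli with discharge coefficient)
2*g*h = 2 * 981 * 50.4 = 98884.8 cm^2/s^2
sqrt(98884.8) = 314.45954 cm/s
v = 0.89 * 314.45954 = 279.8690 cm/s

Answer: 279.8690 cm/s


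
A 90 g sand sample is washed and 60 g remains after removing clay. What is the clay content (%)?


Formula: Clay% = (W_total - W_washed) / W_total * 100
Clay mass = 90 - 60 = 30 g
Clay% = 30 / 90 * 100 = 33.3333%

Final answer: 33.3333%


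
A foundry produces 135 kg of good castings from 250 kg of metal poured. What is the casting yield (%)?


Formula: Casting Yield = (W_good / W_total) * 100
Yield = (135 kg / 250 kg) * 100 = 54.0000%

Answer: 54.0000%


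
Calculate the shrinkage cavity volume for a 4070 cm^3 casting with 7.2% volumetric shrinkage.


Formula: V_shrink = V_casting * shrinkage_pct / 100
V_shrink = 4070 cm^3 * 7.2 / 100 = 293.0400 cm^3


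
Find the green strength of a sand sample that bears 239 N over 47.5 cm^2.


Formula: Compressive Strength = Force / Area
Strength = 239 N / 47.5 cm^2 = 5.0316 N/cm^2


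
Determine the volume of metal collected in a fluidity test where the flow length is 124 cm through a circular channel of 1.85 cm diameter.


Formula: V = pi * (d/2)^2 * L  (cylinder volume)
Radius = 1.85/2 = 0.925 cm
V = pi * 0.925^2 * 124 = 333.3151 cm^3

Answer: 333.3151 cm^3


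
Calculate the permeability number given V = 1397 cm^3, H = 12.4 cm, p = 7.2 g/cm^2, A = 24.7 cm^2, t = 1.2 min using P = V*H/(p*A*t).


Formula: Permeability Number P = (V * H) / (p * A * t)
Numerator: V * H = 1397 * 12.4 = 17322.8
Denominator: p * A * t = 7.2 * 24.7 * 1.2 = 213.408
P = 17322.8 / 213.408 = 81.1722

Answer: 81.1722


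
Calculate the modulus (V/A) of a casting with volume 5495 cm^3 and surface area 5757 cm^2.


Formula: Casting Modulus M = V / A
M = 5495 cm^3 / 5757 cm^2 = 0.9545 cm


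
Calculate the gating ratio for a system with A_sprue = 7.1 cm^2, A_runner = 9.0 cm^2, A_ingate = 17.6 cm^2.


Sprue:Runner:Ingate = 1 : 9.0/7.1 : 17.6/7.1 = 1:1.27:2.48

Final answer: 1:1.27:2.48


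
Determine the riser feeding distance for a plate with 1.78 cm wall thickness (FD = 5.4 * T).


Formula: FD = 5.4 * T  (riser feeding-distance rule)
FD = 5.4 * 1.78 cm = 9.6120 cm

Answer: 9.6120 cm


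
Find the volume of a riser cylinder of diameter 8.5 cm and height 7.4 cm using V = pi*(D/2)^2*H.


Formula: V = pi * (D/2)^2 * H  (cylinder volume)
Radius = D/2 = 8.5/2 = 4.25 cm
V = pi * 4.25^2 * 7.4 = 419.9131 cm^3


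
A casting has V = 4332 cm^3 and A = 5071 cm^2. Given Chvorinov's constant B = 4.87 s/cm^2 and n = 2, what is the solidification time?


Formula: t_s = B * (V/A)^n  (Chvorinov's rule, n=2)
Modulus M = V/A = 4332/5071 = 0.854269 cm
M^2 = 0.854269^2 = 0.729776 cm^2
t_s = 4.87 * 0.729776 = 3.5540 s

3.5540 s


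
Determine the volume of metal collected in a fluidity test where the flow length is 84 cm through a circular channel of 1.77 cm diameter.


Formula: V = pi * (d/2)^2 * L  (cylinder volume)
Radius = 1.77/2 = 0.885 cm
V = pi * 0.885^2 * 84 = 206.6882 cm^3


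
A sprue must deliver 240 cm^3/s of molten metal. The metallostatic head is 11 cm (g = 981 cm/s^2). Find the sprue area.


Formula: v = sqrt(2*g*h), A = Q/v
Velocity: v = sqrt(2 * 981 * 11) = sqrt(21582) = 146.9081 cm/s
Sprue area: A = Q / v = 240 / 146.9081 = 1.6337 cm^2


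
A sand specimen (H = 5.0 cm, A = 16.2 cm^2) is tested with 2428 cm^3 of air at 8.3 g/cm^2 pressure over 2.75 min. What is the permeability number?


Formula: Permeability Number P = (V * H) / (p * A * t)
Numerator: V * H = 2428 * 5.0 = 12140.0
Denominator: p * A * t = 8.3 * 16.2 * 2.75 = 369.765
P = 12140.0 / 369.765 = 32.8317

Final answer: 32.8317


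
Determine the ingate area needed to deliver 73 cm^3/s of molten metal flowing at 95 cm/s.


Formula: A_ingate = Q / v  (continuity equation)
A = 73 cm^3/s / 95 cm/s = 0.7684 cm^2


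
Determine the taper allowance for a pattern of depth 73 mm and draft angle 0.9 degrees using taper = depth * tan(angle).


Formula: taper = depth * tan(draft_angle)
tan(0.9 deg) = 0.0157093
taper = 73 mm * 0.0157093 = 1.1468 mm


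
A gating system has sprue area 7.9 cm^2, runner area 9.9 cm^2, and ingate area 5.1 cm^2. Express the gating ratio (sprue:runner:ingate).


Sprue:Runner:Ingate = 1 : 9.9/7.9 : 5.1/7.9 = 1:1.25:0.65


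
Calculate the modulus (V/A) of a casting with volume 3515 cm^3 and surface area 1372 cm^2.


Formula: Casting Modulus M = V / A
M = 3515 cm^3 / 1372 cm^2 = 2.5620 cm

Answer: 2.5620 cm


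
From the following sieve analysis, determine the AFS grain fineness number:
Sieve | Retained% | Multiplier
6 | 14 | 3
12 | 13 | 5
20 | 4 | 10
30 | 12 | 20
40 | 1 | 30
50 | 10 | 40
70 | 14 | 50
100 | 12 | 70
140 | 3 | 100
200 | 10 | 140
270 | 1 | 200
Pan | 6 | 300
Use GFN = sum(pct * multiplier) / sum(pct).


Formula: GFN = sum(pct * multiplier) / sum(pct)
sum(pct * multiplier) = 6057
sum(pct) = 100
GFN = 6057 / 100 = 60.57

Answer: 60.57


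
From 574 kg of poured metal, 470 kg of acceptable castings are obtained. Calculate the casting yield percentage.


Formula: Casting Yield = (W_good / W_total) * 100
Yield = (470 kg / 574 kg) * 100 = 81.8815%

Final answer: 81.8815%


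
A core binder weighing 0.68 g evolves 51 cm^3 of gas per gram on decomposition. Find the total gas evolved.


Formula: V_gas = W_binder * gas_evolution_rate
V = 0.68 g * 51 cm^3/g = 34.6800 cm^3

34.6800 cm^3


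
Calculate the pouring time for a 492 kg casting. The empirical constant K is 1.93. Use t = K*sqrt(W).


Formula: t = K * sqrt(W)
sqrt(W) = sqrt(492) = 22.18107
t = 1.93 * 22.18107 = 42.8095 s


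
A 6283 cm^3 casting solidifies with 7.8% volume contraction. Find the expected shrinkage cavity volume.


Formula: V_shrink = V_casting * shrinkage_pct / 100
V_shrink = 6283 cm^3 * 7.8 / 100 = 490.0740 cm^3

Final answer: 490.0740 cm^3


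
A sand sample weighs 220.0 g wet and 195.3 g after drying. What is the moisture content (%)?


Formula: MC = (W_wet - W_dry) / W_wet * 100
Water mass = 220.0 - 195.3 = 24.7 g
MC = 24.7 / 220.0 * 100 = 11.2273%


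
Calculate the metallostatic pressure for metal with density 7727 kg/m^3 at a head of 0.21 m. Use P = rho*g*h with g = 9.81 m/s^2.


Formula: P = rho * g * h
rho * g = 7727 * 9.81 = 75801.87 N/m^3
P = 75801.87 * 0.21 = 15918.3927 Pa

Final answer: 15918.3927 Pa


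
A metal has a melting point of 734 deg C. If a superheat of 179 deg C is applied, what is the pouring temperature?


Formula: T_pour = T_melt + Superheat
T_pour = 734 + 179 = 913 deg C


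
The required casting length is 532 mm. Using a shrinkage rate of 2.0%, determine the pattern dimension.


Formula: L_pattern = L_casting * (1 + shrinkage_rate/100)
Shrinkage factor = 1 + 2.0/100 = 1.02
L_pattern = 532 mm * 1.02 = 542.6400 mm

Answer: 542.6400 mm


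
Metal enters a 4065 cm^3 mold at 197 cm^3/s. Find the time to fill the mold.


Formula: t_fill = V_mold / Q_flow
t = 4065 cm^3 / 197 cm^3/s = 20.6345 s


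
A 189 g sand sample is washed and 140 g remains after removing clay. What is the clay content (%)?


Formula: Clay% = (W_total - W_washed) / W_total * 100
Clay mass = 189 - 140 = 49 g
Clay% = 49 / 189 * 100 = 25.9259%


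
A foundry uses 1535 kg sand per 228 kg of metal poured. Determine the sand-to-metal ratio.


Formula: Sand-to-Metal Ratio = W_sand / W_metal
Ratio = 1535 kg / 228 kg = 6.7325

6.7325


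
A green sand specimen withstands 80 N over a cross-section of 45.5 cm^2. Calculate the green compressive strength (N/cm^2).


Formula: Compressive Strength = Force / Area
Strength = 80 N / 45.5 cm^2 = 1.7582 N/cm^2

1.7582 N/cm^2


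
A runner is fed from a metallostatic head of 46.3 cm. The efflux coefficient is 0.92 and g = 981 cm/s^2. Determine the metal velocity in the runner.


Formula: v = Cd * sqrt(2 * g * h)  (Torricelli with discharge coefficient)
2*g*h = 2 * 981 * 46.3 = 90840.6 cm^2/s^2
sqrt(90840.6) = 301.39774 cm/s
v = 0.92 * 301.39774 = 277.2859 cm/s

277.2859 cm/s


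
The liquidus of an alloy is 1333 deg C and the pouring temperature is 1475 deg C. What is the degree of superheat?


Formula: Superheat = T_pour - T_melt
Superheat = 1475 - 1333 = 142 deg C

Answer: 142 deg C


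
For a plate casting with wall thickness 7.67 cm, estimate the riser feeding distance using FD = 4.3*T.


Formula: FD = 4.3 * T  (riser feeding-distance rule)
FD = 4.3 * 7.67 cm = 32.9810 cm

32.9810 cm


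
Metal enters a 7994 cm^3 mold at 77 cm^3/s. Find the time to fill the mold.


Formula: t_fill = V_mold / Q_flow
t = 7994 cm^3 / 77 cm^3/s = 103.8182 s

Answer: 103.8182 s


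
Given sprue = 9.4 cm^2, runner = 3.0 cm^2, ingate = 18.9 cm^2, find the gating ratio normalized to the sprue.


Sprue:Runner:Ingate = 1 : 3.0/9.4 : 18.9/9.4 = 1:0.32:2.01

1:0.32:2.01


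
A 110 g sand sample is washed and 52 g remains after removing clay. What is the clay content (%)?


Formula: Clay% = (W_total - W_washed) / W_total * 100
Clay mass = 110 - 52 = 58 g
Clay% = 58 / 110 * 100 = 52.7273%


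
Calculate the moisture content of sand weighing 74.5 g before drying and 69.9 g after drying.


Formula: MC = (W_wet - W_dry) / W_wet * 100
Water mass = 74.5 - 69.9 = 4.6 g
MC = 4.6 / 74.5 * 100 = 6.1745%

Final answer: 6.1745%


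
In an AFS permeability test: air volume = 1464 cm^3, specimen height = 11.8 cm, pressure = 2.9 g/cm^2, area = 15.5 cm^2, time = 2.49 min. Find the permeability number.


Formula: Permeability Number P = (V * H) / (p * A * t)
Numerator: V * H = 1464 * 11.8 = 17275.2
Denominator: p * A * t = 2.9 * 15.5 * 2.49 = 111.9255
P = 17275.2 / 111.9255 = 154.3455

Answer: 154.3455


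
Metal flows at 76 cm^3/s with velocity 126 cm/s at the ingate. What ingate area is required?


Formula: A_ingate = Q / v  (continuity equation)
A = 76 cm^3/s / 126 cm/s = 0.6032 cm^2

Answer: 0.6032 cm^2


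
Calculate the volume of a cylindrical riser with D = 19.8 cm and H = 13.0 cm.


Formula: V = pi * (D/2)^2 * H  (cylinder volume)
Radius = D/2 = 19.8/2 = 9.9 cm
V = pi * 9.9^2 * 13.0 = 4002.7974 cm^3

Answer: 4002.7974 cm^3


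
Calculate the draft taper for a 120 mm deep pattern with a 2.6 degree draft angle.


Formula: taper = depth * tan(draft_angle)
tan(2.6 deg) = 0.0454097
taper = 120 mm * 0.0454097 = 5.4492 mm


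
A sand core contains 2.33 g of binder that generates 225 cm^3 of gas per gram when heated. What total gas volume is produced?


Formula: V_gas = W_binder * gas_evolution_rate
V = 2.33 g * 225 cm^3/g = 524.2500 cm^3

Answer: 524.2500 cm^3


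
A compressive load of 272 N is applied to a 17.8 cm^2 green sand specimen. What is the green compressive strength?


Formula: Compressive Strength = Force / Area
Strength = 272 N / 17.8 cm^2 = 15.2809 N/cm^2

Answer: 15.2809 N/cm^2


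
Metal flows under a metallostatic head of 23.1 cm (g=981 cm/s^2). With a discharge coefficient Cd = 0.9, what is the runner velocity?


Formula: v = Cd * sqrt(2 * g * h)  (Torricelli with discharge coefficient)
2*g*h = 2 * 981 * 23.1 = 45322.2 cm^2/s^2
sqrt(45322.2) = 212.89011 cm/s
v = 0.9 * 212.89011 = 191.6011 cm/s

Final answer: 191.6011 cm/s


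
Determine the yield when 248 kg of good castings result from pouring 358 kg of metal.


Formula: Casting Yield = (W_good / W_total) * 100
Yield = (248 kg / 358 kg) * 100 = 69.2737%

Final answer: 69.2737%


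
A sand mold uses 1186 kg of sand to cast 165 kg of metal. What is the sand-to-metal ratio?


Formula: Sand-to-Metal Ratio = W_sand / W_metal
Ratio = 1186 kg / 165 kg = 7.1879


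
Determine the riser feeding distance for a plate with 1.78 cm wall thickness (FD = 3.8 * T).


Formula: FD = 3.8 * T  (riser feeding-distance rule)
FD = 3.8 * 1.78 cm = 6.7640 cm


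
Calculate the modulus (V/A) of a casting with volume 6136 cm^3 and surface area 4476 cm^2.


Formula: Casting Modulus M = V / A
M = 6136 cm^3 / 4476 cm^2 = 1.3709 cm

Answer: 1.3709 cm


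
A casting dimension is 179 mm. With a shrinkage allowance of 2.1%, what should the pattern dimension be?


Formula: L_pattern = L_casting * (1 + shrinkage_rate/100)
Shrinkage factor = 1 + 2.1/100 = 1.021
L_pattern = 179 mm * 1.021 = 182.7590 mm

182.7590 mm


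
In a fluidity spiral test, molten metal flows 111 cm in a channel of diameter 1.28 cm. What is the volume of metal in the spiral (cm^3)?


Formula: V = pi * (d/2)^2 * L  (cylinder volume)
Radius = 1.28/2 = 0.64 cm
V = pi * 0.64^2 * 111 = 142.8344 cm^3

142.8344 cm^3


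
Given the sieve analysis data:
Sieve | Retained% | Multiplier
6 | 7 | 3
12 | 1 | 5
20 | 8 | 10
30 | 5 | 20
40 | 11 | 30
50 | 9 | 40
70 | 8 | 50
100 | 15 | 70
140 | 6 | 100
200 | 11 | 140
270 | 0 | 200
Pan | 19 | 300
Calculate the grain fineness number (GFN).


Formula: GFN = sum(pct * multiplier) / sum(pct)
sum(pct * multiplier) = 10186
sum(pct) = 100
GFN = 10186 / 100 = 101.86

Answer: 101.86


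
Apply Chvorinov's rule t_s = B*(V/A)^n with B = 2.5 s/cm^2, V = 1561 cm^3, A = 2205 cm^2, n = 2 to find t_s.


Formula: t_s = B * (V/A)^n  (Chvorinov's rule, n=2)
Modulus M = V/A = 1561/2205 = 0.707937 cm
M^2 = 0.707937^2 = 0.501175 cm^2
t_s = 2.5 * 0.501175 = 1.2529 s


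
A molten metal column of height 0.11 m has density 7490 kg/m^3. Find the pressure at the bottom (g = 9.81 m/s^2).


Formula: P = rho * g * h
rho * g = 7490 * 9.81 = 73476.9 N/m^3
P = 73476.9 * 0.11 = 8082.4590 Pa

Answer: 8082.4590 Pa


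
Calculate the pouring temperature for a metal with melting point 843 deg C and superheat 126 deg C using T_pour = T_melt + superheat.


Formula: T_pour = T_melt + Superheat
T_pour = 843 + 126 = 969 deg C

Final answer: 969 deg C


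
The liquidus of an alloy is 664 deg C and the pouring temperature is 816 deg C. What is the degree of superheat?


Formula: Superheat = T_pour - T_melt
Superheat = 816 - 664 = 152 deg C

Answer: 152 deg C


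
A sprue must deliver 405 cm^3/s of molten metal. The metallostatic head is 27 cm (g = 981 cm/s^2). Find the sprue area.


Formula: v = sqrt(2*g*h), A = Q/v
Velocity: v = sqrt(2 * 981 * 27) = sqrt(52974) = 230.1608 cm/s
Sprue area: A = Q / v = 405 / 230.1608 = 1.7596 cm^2

Final answer: 1.7596 cm^2


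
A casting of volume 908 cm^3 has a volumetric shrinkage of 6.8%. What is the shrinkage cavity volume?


Formula: V_shrink = V_casting * shrinkage_pct / 100
V_shrink = 908 cm^3 * 6.8 / 100 = 61.7440 cm^3

61.7440 cm^3


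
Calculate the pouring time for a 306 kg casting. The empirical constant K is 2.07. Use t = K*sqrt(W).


Formula: t = K * sqrt(W)
sqrt(W) = sqrt(306) = 17.49286
t = 2.07 * 17.49286 = 36.2102 s

Answer: 36.2102 s


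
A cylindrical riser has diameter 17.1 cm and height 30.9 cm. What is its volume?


Formula: V = pi * (D/2)^2 * H  (cylinder volume)
Radius = D/2 = 17.1/2 = 8.55 cm
V = pi * 8.55^2 * 30.9 = 7096.4408 cm^3

7096.4408 cm^3


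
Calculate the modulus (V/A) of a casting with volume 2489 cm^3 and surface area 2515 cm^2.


Formula: Casting Modulus M = V / A
M = 2489 cm^3 / 2515 cm^2 = 0.9897 cm


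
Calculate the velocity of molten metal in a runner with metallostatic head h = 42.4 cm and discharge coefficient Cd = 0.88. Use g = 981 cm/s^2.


Formula: v = Cd * sqrt(2 * g * h)  (Torricelli with discharge coefficient)
2*g*h = 2 * 981 * 42.4 = 83188.8 cm^2/s^2
sqrt(83188.8) = 288.42469 cm/s
v = 0.88 * 288.42469 = 253.8137 cm/s


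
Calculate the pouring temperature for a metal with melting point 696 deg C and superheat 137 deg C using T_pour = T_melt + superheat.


Formula: T_pour = T_melt + Superheat
T_pour = 696 + 137 = 833 deg C

Answer: 833 deg C


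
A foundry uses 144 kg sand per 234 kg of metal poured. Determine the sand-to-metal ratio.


Formula: Sand-to-Metal Ratio = W_sand / W_metal
Ratio = 144 kg / 234 kg = 0.6154

0.6154


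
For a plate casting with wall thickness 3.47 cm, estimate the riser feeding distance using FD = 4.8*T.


Formula: FD = 4.8 * T  (riser feeding-distance rule)
FD = 4.8 * 3.47 cm = 16.6560 cm


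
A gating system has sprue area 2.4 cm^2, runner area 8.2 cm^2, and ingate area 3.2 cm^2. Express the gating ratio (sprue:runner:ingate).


Sprue:Runner:Ingate = 1 : 8.2/2.4 : 3.2/2.4 = 1:3.42:1.33


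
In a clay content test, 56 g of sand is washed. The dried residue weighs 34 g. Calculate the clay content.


Formula: Clay% = (W_total - W_washed) / W_total * 100
Clay mass = 56 - 34 = 22 g
Clay% = 22 / 56 * 100 = 39.2857%

39.2857%


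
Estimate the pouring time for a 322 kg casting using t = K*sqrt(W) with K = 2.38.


Formula: t = K * sqrt(W)
sqrt(W) = sqrt(322) = 17.94436
t = 2.38 * 17.94436 = 42.7076 s


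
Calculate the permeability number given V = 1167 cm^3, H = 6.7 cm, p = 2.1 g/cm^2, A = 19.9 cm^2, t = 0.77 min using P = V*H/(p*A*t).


Formula: Permeability Number P = (V * H) / (p * A * t)
Numerator: V * H = 1167 * 6.7 = 7818.9
Denominator: p * A * t = 2.1 * 19.9 * 0.77 = 32.1783
P = 7818.9 / 32.1783 = 242.9867

Answer: 242.9867


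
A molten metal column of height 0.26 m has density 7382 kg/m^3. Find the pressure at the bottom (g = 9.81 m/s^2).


Formula: P = rho * g * h
rho * g = 7382 * 9.81 = 72417.42 N/m^3
P = 72417.42 * 0.26 = 18828.5292 Pa

Final answer: 18828.5292 Pa


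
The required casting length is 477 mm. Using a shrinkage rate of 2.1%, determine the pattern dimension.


Formula: L_pattern = L_casting * (1 + shrinkage_rate/100)
Shrinkage factor = 1 + 2.1/100 = 1.021
L_pattern = 477 mm * 1.021 = 487.0170 mm

487.0170 mm


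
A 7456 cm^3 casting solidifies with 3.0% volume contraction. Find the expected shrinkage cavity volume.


Formula: V_shrink = V_casting * shrinkage_pct / 100
V_shrink = 7456 cm^3 * 3.0 / 100 = 223.6800 cm^3

223.6800 cm^3


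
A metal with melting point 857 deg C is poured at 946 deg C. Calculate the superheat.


Formula: Superheat = T_pour - T_melt
Superheat = 946 - 857 = 89 deg C

Final answer: 89 deg C


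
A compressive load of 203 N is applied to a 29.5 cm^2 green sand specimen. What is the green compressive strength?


Formula: Compressive Strength = Force / Area
Strength = 203 N / 29.5 cm^2 = 6.8814 N/cm^2

Final answer: 6.8814 N/cm^2


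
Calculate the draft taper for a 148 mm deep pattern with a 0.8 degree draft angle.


Formula: taper = depth * tan(draft_angle)
tan(0.8 deg) = 0.0139635
taper = 148 mm * 0.0139635 = 2.0666 mm

Final answer: 2.0666 mm


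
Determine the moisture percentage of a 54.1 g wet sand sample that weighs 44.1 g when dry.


Formula: MC = (W_wet - W_dry) / W_wet * 100
Water mass = 54.1 - 44.1 = 10.0 g
MC = 10.0 / 54.1 * 100 = 18.4843%


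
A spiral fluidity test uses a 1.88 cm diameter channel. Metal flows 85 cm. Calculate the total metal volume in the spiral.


Formula: V = pi * (d/2)^2 * L  (cylinder volume)
Radius = 1.88/2 = 0.94 cm
V = pi * 0.94^2 * 85 = 235.9525 cm^3

235.9525 cm^3


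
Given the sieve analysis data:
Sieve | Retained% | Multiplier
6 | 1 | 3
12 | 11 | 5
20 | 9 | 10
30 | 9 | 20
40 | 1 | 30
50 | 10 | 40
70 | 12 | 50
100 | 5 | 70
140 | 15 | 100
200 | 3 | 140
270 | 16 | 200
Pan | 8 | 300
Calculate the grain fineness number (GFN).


Formula: GFN = sum(pct * multiplier) / sum(pct)
sum(pct * multiplier) = 9228
sum(pct) = 100
GFN = 9228 / 100 = 92.28

92.28


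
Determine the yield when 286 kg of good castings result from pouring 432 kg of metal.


Formula: Casting Yield = (W_good / W_total) * 100
Yield = (286 kg / 432 kg) * 100 = 66.2037%

66.2037%


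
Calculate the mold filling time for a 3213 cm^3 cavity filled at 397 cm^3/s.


Formula: t_fill = V_mold / Q_flow
t = 3213 cm^3 / 397 cm^3/s = 8.0932 s

8.0932 s


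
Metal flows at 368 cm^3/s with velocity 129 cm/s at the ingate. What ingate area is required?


Formula: A_ingate = Q / v  (continuity equation)
A = 368 cm^3/s / 129 cm/s = 2.8527 cm^2

2.8527 cm^2


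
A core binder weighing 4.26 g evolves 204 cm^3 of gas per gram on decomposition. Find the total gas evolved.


Formula: V_gas = W_binder * gas_evolution_rate
V = 4.26 g * 204 cm^3/g = 869.0400 cm^3

Answer: 869.0400 cm^3


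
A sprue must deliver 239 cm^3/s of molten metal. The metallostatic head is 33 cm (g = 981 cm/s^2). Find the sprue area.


Formula: v = sqrt(2*g*h), A = Q/v
Velocity: v = sqrt(2 * 981 * 33) = sqrt(64746) = 254.4524 cm/s
Sprue area: A = Q / v = 239 / 254.4524 = 0.9393 cm^2

Answer: 0.9393 cm^2


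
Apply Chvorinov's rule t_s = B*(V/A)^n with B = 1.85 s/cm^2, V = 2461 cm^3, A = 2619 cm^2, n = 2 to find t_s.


Formula: t_s = B * (V/A)^n  (Chvorinov's rule, n=2)
Modulus M = V/A = 2461/2619 = 0.939672 cm
M^2 = 0.939672^2 = 0.882983 cm^2
t_s = 1.85 * 0.882983 = 1.6335 s

Answer: 1.6335 s


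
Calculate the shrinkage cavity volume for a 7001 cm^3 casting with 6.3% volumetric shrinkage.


Formula: V_shrink = V_casting * shrinkage_pct / 100
V_shrink = 7001 cm^3 * 6.3 / 100 = 441.0630 cm^3


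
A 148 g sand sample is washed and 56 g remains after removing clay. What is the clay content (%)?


Formula: Clay% = (W_total - W_washed) / W_total * 100
Clay mass = 148 - 56 = 92 g
Clay% = 92 / 148 * 100 = 62.1622%

62.1622%


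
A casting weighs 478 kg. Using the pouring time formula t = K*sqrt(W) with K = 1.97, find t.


Formula: t = K * sqrt(W)
sqrt(W) = sqrt(478) = 21.86321
t = 1.97 * 21.86321 = 43.0705 s

43.0705 s


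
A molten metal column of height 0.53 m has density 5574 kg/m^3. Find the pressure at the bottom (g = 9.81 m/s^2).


Formula: P = rho * g * h
rho * g = 5574 * 9.81 = 54680.94 N/m^3
P = 54680.94 * 0.53 = 28980.8982 Pa

28980.8982 Pa


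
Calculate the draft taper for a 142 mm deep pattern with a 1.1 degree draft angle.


Formula: taper = depth * tan(draft_angle)
tan(1.1 deg) = 0.0192010
taper = 142 mm * 0.0192010 = 2.7265 mm

Answer: 2.7265 mm


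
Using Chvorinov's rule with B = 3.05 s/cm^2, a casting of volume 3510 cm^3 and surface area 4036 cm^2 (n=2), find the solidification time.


Formula: t_s = B * (V/A)^n  (Chvorinov's rule, n=2)
Modulus M = V/A = 3510/4036 = 0.869673 cm
M^2 = 0.869673^2 = 0.756331 cm^2
t_s = 3.05 * 0.756331 = 2.3068 s

Final answer: 2.3068 s


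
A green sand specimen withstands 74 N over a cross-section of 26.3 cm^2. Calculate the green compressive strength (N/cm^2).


Formula: Compressive Strength = Force / Area
Strength = 74 N / 26.3 cm^2 = 2.8137 N/cm^2

Final answer: 2.8137 N/cm^2


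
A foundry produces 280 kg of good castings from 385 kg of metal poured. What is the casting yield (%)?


Formula: Casting Yield = (W_good / W_total) * 100
Yield = (280 kg / 385 kg) * 100 = 72.7273%


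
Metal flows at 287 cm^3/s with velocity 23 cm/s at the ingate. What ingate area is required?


Formula: A_ingate = Q / v  (continuity equation)
A = 287 cm^3/s / 23 cm/s = 12.4783 cm^2


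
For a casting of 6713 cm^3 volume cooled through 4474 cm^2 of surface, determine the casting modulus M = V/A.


Formula: Casting Modulus M = V / A
M = 6713 cm^3 / 4474 cm^2 = 1.5004 cm

Final answer: 1.5004 cm


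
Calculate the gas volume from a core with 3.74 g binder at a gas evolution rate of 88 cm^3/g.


Formula: V_gas = W_binder * gas_evolution_rate
V = 3.74 g * 88 cm^3/g = 329.1200 cm^3

Final answer: 329.1200 cm^3


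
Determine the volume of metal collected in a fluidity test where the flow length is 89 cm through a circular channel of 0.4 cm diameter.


Formula: V = pi * (d/2)^2 * L  (cylinder volume)
Radius = 0.4/2 = 0.2 cm
V = pi * 0.2^2 * 89 = 11.1841 cm^3


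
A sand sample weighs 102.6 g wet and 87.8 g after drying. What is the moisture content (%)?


Formula: MC = (W_wet - W_dry) / W_wet * 100
Water mass = 102.6 - 87.8 = 14.8 g
MC = 14.8 / 102.6 * 100 = 14.4250%

Answer: 14.4250%


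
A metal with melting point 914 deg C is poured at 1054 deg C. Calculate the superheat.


Formula: Superheat = T_pour - T_melt
Superheat = 1054 - 914 = 140 deg C

Final answer: 140 deg C


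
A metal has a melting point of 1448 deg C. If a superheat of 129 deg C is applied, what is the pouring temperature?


Formula: T_pour = T_melt + Superheat
T_pour = 1448 + 129 = 1577 deg C

1577 deg C


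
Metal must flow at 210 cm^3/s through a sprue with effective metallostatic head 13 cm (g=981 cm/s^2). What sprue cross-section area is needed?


Formula: v = sqrt(2*g*h), A = Q/v
Velocity: v = sqrt(2 * 981 * 13) = sqrt(25506) = 159.7060 cm/s
Sprue area: A = Q / v = 210 / 159.7060 = 1.3149 cm^2


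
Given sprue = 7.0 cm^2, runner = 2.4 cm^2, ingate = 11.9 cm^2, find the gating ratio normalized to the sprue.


Sprue:Runner:Ingate = 1 : 2.4/7.0 : 11.9/7.0 = 1:0.34:1.70

Answer: 1:0.34:1.70


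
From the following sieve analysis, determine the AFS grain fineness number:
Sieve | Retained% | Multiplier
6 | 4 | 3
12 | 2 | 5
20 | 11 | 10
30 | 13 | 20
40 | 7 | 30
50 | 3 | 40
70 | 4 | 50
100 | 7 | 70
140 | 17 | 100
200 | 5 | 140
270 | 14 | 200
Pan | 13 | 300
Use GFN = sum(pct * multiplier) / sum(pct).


Formula: GFN = sum(pct * multiplier) / sum(pct)
sum(pct * multiplier) = 10512
sum(pct) = 100
GFN = 10512 / 100 = 105.12

Final answer: 105.12


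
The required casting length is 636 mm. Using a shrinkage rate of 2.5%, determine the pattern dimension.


Formula: L_pattern = L_casting * (1 + shrinkage_rate/100)
Shrinkage factor = 1 + 2.5/100 = 1.025
L_pattern = 636 mm * 1.025 = 651.9000 mm

Answer: 651.9000 mm


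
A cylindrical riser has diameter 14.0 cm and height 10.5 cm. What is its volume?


Formula: V = pi * (D/2)^2 * H  (cylinder volume)
Radius = D/2 = 14.0/2 = 7.0 cm
V = pi * 7.0^2 * 10.5 = 1616.3494 cm^3

Answer: 1616.3494 cm^3


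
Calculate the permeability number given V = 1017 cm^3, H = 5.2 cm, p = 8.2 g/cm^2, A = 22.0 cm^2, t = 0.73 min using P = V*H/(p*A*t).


Formula: Permeability Number P = (V * H) / (p * A * t)
Numerator: V * H = 1017 * 5.2 = 5288.4
Denominator: p * A * t = 8.2 * 22.0 * 0.73 = 131.692
P = 5288.4 / 131.692 = 40.1573

40.1573


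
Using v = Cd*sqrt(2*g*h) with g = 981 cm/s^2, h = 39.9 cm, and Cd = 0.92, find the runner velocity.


Formula: v = Cd * sqrt(2 * g * h)  (Torricelli with discharge coefficient)
2*g*h = 2 * 981 * 39.9 = 78283.8 cm^2/s^2
sqrt(78283.8) = 279.79242 cm/s
v = 0.92 * 279.79242 = 257.4090 cm/s


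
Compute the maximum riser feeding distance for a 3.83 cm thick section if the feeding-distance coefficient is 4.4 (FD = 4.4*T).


Formula: FD = 4.4 * T  (riser feeding-distance rule)
FD = 4.4 * 3.83 cm = 16.8520 cm


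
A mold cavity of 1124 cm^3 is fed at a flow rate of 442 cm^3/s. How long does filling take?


Formula: t_fill = V_mold / Q_flow
t = 1124 cm^3 / 442 cm^3/s = 2.5430 s

Answer: 2.5430 s


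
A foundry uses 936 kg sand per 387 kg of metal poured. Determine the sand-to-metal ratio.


Formula: Sand-to-Metal Ratio = W_sand / W_metal
Ratio = 936 kg / 387 kg = 2.4186

Final answer: 2.4186


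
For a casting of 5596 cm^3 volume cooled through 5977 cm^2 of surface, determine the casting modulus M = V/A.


Formula: Casting Modulus M = V / A
M = 5596 cm^3 / 5977 cm^2 = 0.9363 cm


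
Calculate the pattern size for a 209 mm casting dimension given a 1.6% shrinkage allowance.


Formula: L_pattern = L_casting * (1 + shrinkage_rate/100)
Shrinkage factor = 1 + 1.6/100 = 1.016
L_pattern = 209 mm * 1.016 = 212.3440 mm

Final answer: 212.3440 mm


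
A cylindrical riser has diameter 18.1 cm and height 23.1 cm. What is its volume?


Formula: V = pi * (D/2)^2 * H  (cylinder volume)
Radius = D/2 = 18.1/2 = 9.05 cm
V = pi * 9.05^2 * 23.1 = 5943.7292 cm^3

Final answer: 5943.7292 cm^3


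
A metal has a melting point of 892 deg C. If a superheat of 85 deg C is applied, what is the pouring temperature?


Formula: T_pour = T_melt + Superheat
T_pour = 892 + 85 = 977 deg C


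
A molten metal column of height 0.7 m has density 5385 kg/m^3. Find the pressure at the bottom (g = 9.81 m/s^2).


Formula: P = rho * g * h
rho * g = 5385 * 9.81 = 52826.85 N/m^3
P = 52826.85 * 0.7 = 36978.7950 Pa

Final answer: 36978.7950 Pa


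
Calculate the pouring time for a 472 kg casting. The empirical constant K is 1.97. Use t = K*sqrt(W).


Formula: t = K * sqrt(W)
sqrt(W) = sqrt(472) = 21.72556
t = 1.97 * 21.72556 = 42.7994 s

Answer: 42.7994 s


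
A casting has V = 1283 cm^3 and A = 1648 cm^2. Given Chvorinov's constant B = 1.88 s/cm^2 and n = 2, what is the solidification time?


Formula: t_s = B * (V/A)^n  (Chvorinov's rule, n=2)
Modulus M = V/A = 1283/1648 = 0.778519 cm
M^2 = 0.778519^2 = 0.606092 cm^2
t_s = 1.88 * 0.606092 = 1.1395 s


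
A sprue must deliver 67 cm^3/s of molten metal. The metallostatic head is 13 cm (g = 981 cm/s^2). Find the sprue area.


Formula: v = sqrt(2*g*h), A = Q/v
Velocity: v = sqrt(2 * 981 * 13) = sqrt(25506) = 159.7060 cm/s
Sprue area: A = Q / v = 67 / 159.7060 = 0.4195 cm^2


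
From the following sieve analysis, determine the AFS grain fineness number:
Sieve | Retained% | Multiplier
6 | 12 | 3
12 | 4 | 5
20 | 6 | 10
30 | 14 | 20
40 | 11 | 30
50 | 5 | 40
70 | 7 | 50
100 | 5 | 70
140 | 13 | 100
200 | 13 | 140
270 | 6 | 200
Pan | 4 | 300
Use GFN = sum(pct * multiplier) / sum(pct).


Formula: GFN = sum(pct * multiplier) / sum(pct)
sum(pct * multiplier) = 7146
sum(pct) = 100
GFN = 7146 / 100 = 71.46

Answer: 71.46


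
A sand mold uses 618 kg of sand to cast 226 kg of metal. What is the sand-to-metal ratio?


Formula: Sand-to-Metal Ratio = W_sand / W_metal
Ratio = 618 kg / 226 kg = 2.7345

Final answer: 2.7345


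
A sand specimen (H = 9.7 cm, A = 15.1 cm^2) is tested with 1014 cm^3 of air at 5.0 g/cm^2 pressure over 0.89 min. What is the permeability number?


Formula: Permeability Number P = (V * H) / (p * A * t)
Numerator: V * H = 1014 * 9.7 = 9835.8
Denominator: p * A * t = 5.0 * 15.1 * 0.89 = 67.195
P = 9835.8 / 67.195 = 146.3770


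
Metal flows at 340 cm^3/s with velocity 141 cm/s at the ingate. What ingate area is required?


Formula: A_ingate = Q / v  (continuity equation)
A = 340 cm^3/s / 141 cm/s = 2.4113 cm^2

Answer: 2.4113 cm^2


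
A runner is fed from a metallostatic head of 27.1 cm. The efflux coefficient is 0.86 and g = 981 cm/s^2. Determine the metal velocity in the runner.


Formula: v = Cd * sqrt(2 * g * h)  (Torricelli with discharge coefficient)
2*g*h = 2 * 981 * 27.1 = 53170.2 cm^2/s^2
sqrt(53170.2) = 230.58664 cm/s
v = 0.86 * 230.58664 = 198.3045 cm/s

Answer: 198.3045 cm/s


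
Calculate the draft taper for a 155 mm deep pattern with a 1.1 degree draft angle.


Formula: taper = depth * tan(draft_angle)
tan(1.1 deg) = 0.0192010
taper = 155 mm * 0.0192010 = 2.9762 mm


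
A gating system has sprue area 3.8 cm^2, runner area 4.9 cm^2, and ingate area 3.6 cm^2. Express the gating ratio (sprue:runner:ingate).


Sprue:Runner:Ingate = 1 : 4.9/3.8 : 3.6/3.8 = 1:1.29:0.95

Final answer: 1:1.29:0.95


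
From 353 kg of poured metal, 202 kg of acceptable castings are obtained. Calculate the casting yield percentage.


Formula: Casting Yield = (W_good / W_total) * 100
Yield = (202 kg / 353 kg) * 100 = 57.2238%

57.2238%


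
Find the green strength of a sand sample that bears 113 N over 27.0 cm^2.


Formula: Compressive Strength = Force / Area
Strength = 113 N / 27.0 cm^2 = 4.1852 N/cm^2


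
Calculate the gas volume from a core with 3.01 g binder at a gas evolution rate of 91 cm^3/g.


Formula: V_gas = W_binder * gas_evolution_rate
V = 3.01 g * 91 cm^3/g = 273.9100 cm^3

273.9100 cm^3


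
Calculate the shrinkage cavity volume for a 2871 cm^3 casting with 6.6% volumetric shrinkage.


Formula: V_shrink = V_casting * shrinkage_pct / 100
V_shrink = 2871 cm^3 * 6.6 / 100 = 189.4860 cm^3

Answer: 189.4860 cm^3


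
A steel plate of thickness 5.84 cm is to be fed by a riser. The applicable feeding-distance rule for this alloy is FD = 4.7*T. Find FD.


Formula: FD = 4.7 * T  (riser feeding-distance rule)
FD = 4.7 * 5.84 cm = 27.4480 cm


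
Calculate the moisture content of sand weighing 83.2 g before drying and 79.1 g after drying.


Formula: MC = (W_wet - W_dry) / W_wet * 100
Water mass = 83.2 - 79.1 = 4.1 g
MC = 4.1 / 83.2 * 100 = 4.9279%

Answer: 4.9279%


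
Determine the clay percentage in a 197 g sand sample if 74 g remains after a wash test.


Formula: Clay% = (W_total - W_washed) / W_total * 100
Clay mass = 197 - 74 = 123 g
Clay% = 123 / 197 * 100 = 62.4365%

Final answer: 62.4365%


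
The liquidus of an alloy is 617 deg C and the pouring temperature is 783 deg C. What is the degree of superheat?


Formula: Superheat = T_pour - T_melt
Superheat = 783 - 617 = 166 deg C

Final answer: 166 deg C


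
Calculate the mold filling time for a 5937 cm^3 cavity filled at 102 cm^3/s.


Formula: t_fill = V_mold / Q_flow
t = 5937 cm^3 / 102 cm^3/s = 58.2059 s

58.2059 s


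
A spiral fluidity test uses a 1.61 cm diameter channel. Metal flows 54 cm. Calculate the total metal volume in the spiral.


Formula: V = pi * (d/2)^2 * L  (cylinder volume)
Radius = 1.61/2 = 0.805 cm
V = pi * 0.805^2 * 54 = 109.9349 cm^3

Final answer: 109.9349 cm^3


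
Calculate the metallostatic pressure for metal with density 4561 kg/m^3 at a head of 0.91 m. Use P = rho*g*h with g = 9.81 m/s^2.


Formula: P = rho * g * h
rho * g = 4561 * 9.81 = 44743.41 N/m^3
P = 44743.41 * 0.91 = 40716.5031 Pa

Answer: 40716.5031 Pa


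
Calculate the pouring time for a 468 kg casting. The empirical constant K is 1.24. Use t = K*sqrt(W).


Formula: t = K * sqrt(W)
sqrt(W) = sqrt(468) = 21.63331
t = 1.24 * 21.63331 = 26.8253 s

Final answer: 26.8253 s


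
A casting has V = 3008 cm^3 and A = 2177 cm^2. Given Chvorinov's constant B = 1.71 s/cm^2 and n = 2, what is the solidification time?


Formula: t_s = B * (V/A)^n  (Chvorinov's rule, n=2)
Modulus M = V/A = 3008/2177 = 1.381718 cm
M^2 = 1.381718^2 = 1.909145 cm^2
t_s = 1.71 * 1.909145 = 3.2646 s

3.2646 s


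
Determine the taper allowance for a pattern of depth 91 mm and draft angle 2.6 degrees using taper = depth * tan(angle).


Formula: taper = depth * tan(draft_angle)
tan(2.6 deg) = 0.0454097
taper = 91 mm * 0.0454097 = 4.1323 mm


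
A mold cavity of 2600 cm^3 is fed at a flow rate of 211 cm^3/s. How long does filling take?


Formula: t_fill = V_mold / Q_flow
t = 2600 cm^3 / 211 cm^3/s = 12.3223 s

12.3223 s
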